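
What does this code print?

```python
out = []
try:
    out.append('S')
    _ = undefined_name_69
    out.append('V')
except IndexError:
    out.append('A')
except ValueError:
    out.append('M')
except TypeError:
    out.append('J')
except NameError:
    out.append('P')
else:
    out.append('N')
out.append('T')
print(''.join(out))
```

Execution trace: 'S' (try body) → 'P' (except NameError) → 'T' (after the try/except). Output: SPT

Answer: SPT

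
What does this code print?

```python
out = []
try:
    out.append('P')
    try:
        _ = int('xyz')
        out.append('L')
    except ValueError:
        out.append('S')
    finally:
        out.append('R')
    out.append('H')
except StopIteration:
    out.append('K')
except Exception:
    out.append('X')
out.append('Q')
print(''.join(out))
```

Execution trace: 'P' (try body) → 'S' (inner except ValueError) → 'R' (inner finally) → 'H' (try body, no exception) → 'Q' (after the try/except). Output: PSRHQ

Answer: PSRHQ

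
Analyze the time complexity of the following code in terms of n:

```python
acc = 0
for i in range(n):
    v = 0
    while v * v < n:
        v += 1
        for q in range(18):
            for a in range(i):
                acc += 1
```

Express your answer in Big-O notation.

Each loop level contributes: n × √n × 1 × n. Multiplying the contributions gives O(n^2√n).

Answer: O(n^2√n)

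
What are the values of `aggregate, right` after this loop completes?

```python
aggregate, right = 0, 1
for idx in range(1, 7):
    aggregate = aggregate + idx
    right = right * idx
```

Sum and factorial of 1 to 6
`aggregate, right` takes the values: (0, 1) → (1, 1) → (3, 1) → (3, 2) → (6, 2) → (6, 6) → (10, 6) → (10, 24) → (15, 24) → (15, 120) → (21, 120) → (21, 720)

Answer: 21, 720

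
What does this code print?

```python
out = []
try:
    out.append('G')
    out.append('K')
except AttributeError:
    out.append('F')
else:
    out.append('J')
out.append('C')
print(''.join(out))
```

Execution trace: 'G' (try body) → 'K' (try body, no exception) → 'J' (else) → 'C' (after the try/except). Output: GKJC

Answer: GKJC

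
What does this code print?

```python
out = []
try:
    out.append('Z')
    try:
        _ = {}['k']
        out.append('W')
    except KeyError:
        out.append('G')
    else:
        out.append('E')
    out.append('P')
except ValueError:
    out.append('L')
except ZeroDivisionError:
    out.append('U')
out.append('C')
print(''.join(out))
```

Execution trace: 'Z' (try body) → 'G' (inner except KeyError) → 'P' (try body, no exception) → 'C' (after the try/except). Output: ZGPC

Answer: ZGPC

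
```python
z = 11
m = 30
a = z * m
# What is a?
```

Trace:
`z = 11` → z = 11
`m = 30` → m = 30
`a = z * m` → a = 330
So a = 330

Answer: 330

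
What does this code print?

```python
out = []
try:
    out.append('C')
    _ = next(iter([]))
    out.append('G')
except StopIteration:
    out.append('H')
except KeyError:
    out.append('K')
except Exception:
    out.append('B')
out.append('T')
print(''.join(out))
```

Execution trace: 'C' (try body) → 'H' (except StopIteration) → 'T' (after the try/except). Output: CHT

Answer: CHT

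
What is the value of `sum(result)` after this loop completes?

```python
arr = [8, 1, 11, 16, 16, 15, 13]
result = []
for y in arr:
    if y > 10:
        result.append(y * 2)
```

Sum of doubled values > 10
`result` takes the values: [] → [22] → [22, 32] → [22, 32, 32] → [22, 32, 32, 30] → [22, 32, 32, 30, 26]
So `sum(result)` = 142

Answer: 142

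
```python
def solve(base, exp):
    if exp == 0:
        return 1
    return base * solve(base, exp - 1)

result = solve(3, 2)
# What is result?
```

solve(3, 2) = 3 * 3 = 9

Answer: 9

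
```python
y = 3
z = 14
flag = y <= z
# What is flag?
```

Trace:
`y = 3` → y = 3
`z = 14` → z = 14
`flag = y <= z` → flag = True
So flag = True

Answer: True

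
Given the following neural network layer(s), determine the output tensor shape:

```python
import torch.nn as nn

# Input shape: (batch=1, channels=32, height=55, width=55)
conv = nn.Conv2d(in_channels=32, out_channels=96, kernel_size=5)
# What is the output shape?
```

Input: (1, 32, 55, 55) -> Output: (1, 96, 51, 51)

Answer: (1, 96, 51, 51)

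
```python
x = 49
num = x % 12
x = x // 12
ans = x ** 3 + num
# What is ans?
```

Trace:
`x = 49` → x = 49
`num = x % 12` → num = 1
`x = x // 12` → x = 4
`ans = x ** 3 + num` → ans = 65
So ans = 65

Answer: 65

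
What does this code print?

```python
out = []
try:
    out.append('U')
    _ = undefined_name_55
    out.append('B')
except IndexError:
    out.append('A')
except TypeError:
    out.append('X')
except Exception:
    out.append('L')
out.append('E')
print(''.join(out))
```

Execution trace: 'U' (try body) → 'L' (except Exception) → 'E' (after the try/except). Output: ULE

Answer: ULE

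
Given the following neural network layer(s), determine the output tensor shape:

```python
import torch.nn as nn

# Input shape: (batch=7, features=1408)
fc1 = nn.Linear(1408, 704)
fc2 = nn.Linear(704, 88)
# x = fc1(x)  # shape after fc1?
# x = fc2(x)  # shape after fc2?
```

Input: (7, 1408) -> after fc1: (7, 704) -> Output: (7, 88)

Answer: (7, 88)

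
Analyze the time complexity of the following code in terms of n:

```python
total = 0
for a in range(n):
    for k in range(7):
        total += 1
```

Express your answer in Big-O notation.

Each loop level contributes: n × 1. Multiplying the contributions gives O(n).

Answer: O(n)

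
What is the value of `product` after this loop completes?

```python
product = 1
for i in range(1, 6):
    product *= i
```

5! = 120
`product` takes the values: 1 → 2 → 6 → 24 → 120

Answer: 120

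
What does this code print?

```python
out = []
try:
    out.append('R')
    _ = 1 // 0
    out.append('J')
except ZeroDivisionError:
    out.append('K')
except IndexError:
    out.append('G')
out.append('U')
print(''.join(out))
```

Execution trace: 'R' (try body) → 'K' (except ZeroDivisionError) → 'U' (after the try/except). Output: RKU

Answer: RKU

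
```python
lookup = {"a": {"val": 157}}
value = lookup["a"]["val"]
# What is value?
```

Trace:
`lookup = {"a": {"val": 157}}` → lookup = {'a': {'val': 157}}
`value = lookup["a"]["val"]` → value = 157
So value = 157

Answer: 157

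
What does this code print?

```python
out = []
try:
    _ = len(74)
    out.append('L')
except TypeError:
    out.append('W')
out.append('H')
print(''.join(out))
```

Execution trace: 'W' (except TypeError) → 'H' (after the try/except). Output: WH

Answer: WH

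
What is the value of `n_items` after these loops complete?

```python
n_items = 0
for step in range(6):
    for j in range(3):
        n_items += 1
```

6 * 3 = 18
`n_items` takes the values: 0 → 1 → 2 → 3 → 4 → 5 → 6 → 7 → 8 → 9 → 10 → 11 → 12 → 13 → 14 → 15 → 16 → 17 → 18

Answer: 18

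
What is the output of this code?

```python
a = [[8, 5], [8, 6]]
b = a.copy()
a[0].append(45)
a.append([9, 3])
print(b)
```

Key concept: shallow copy with nested lists.
Step by step:
`a = [[8, 5], [8, 6]]` → a = [[8, 5], [8, 6]]
`b = a.copy()` → b = [[8, 5], [8, 6]]
`a[0].append(45)` → a = [[8, 5, 45], [8, 6]]; b = [[8, 5, 45], [8, 6]]
`a.append([9, 3])` → a = [[8, 5, 45], [8, 6], [9, 3]]
`print(b)` → prints [[8, 5, 45], [8, 6]]

Answer: [[8, 5, 45], [8, 6]]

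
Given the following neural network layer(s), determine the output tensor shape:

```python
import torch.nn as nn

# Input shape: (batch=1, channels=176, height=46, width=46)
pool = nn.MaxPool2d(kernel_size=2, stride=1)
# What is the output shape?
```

Input: (1, 176, 46, 46) -> Output: (1, 176, 45, 45)

Answer: (1, 176, 45, 45)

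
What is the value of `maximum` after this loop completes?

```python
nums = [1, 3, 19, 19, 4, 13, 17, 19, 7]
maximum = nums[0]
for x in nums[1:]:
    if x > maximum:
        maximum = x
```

Maximum of [1, 3, 19, 19, 4, 13, 17, 19, 7]
`maximum` takes the values: 1 → 3 → 19

Answer: 19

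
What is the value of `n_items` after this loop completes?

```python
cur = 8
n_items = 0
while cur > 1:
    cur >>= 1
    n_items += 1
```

Count right shifts until 1
`n_items` takes the values: 0 → 1 → 2 → 3

Answer: 3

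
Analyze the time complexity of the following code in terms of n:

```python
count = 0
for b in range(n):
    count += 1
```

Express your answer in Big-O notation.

Each loop level contributes: n. Multiplying the contributions gives O(n).

Answer: O(n)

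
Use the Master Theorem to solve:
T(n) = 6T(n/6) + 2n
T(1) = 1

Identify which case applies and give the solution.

a=6, b=6, f(n)=2n. log_6(6) = 1. Since c=1 = 1, Case 2 applies: T(n) = Θ(n^log_b(a) · log n) = O(n log n).

Answer: O(n log n) - Case 2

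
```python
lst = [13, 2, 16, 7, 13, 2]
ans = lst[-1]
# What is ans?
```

Trace:
`lst = [13, 2, 16, 7, 13, 2]` → lst = [13, 2, 16, 7, 13, 2]
`ans = lst[-1]` → ans = 2
So ans = 2

Answer: 2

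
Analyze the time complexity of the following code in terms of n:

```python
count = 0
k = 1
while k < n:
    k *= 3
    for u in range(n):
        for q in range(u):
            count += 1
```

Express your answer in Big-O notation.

Each loop level contributes: log n × n × n. Multiplying the contributions gives O(n^2 log n).

Answer: O(n^2 log n)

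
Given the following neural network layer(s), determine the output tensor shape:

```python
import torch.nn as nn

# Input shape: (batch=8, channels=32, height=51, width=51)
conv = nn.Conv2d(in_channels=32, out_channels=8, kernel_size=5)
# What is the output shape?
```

Input: (8, 32, 51, 51) -> Output: (8, 8, 47, 47)

Answer: (8, 8, 47, 47)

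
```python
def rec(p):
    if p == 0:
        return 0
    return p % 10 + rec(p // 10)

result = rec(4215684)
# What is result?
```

Sum of digits of 4215684: 4 + 8 + 6 + 5 + 1 + 2 + 4 = 30

Answer: 30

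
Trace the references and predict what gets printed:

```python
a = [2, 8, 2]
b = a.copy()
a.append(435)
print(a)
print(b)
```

Key concept: list.copy() creates independent copy.
Step by step:
`a = [2, 8, 2]` → a = [2, 8, 2]
`b = a.copy()` → b = [2, 8, 2]
`a.append(435)` → a = [2, 8, 2, 435]
`print(a)` → prints [2, 8, 2, 435]
`print(b)` → prints [2, 8, 2]

Answer:
[2, 8, 2, 435]
[2, 8, 2]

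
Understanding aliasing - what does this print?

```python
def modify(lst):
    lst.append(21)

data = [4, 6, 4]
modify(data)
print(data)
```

Key concept: function modifies passed list.
Step by step:
`data = [4, 6, 4]` → data = [4, 6, 4]
`modify(data)` → data = [4, 6, 4, 21]
`print(data)` → prints [4, 6, 4, 21]

Answer: [4, 6, 4, 21]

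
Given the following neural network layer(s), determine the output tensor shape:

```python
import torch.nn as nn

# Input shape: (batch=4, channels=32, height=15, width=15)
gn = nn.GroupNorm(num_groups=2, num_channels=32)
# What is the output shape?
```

Input: (4, 32, 15, 15) -> Output: (4, 32, 15, 15)

Answer: (4, 32, 15, 15)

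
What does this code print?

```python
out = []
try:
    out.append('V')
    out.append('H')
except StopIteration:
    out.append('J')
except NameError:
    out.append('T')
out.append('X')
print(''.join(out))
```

Execution trace: 'V' (try body) → 'H' (try body, no exception) → 'X' (after the try/except). Output: VHX

Answer: VHX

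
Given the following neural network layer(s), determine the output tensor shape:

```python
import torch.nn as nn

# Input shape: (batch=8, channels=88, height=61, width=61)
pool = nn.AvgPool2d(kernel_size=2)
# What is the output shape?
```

Input: (8, 88, 61, 61) -> Output: (8, 88, 30, 30)

Answer: (8, 88, 30, 30)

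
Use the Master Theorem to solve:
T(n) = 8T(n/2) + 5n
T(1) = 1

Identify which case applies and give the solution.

a=8, b=2, f(n)=5n. log_2(8) = 3. Since c=1 < 3, Case 1 applies: T(n) = Θ(n^log_b(a)) = O(n^3).

Answer: O(n^3) - Case 1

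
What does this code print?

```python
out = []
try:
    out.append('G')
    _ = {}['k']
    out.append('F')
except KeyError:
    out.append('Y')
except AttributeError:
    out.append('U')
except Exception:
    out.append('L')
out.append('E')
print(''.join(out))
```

Execution trace: 'G' (try body) → 'Y' (except KeyError) → 'E' (after the try/except). Output: GYE

Answer: GYE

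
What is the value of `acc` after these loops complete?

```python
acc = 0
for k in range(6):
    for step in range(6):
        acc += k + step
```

Sum of all k+step for k,step in 6x6
`acc` takes the values: 0 → 1 → 3 → 6 → 10 → 15 → 16 → 18 → 21 → 25 → 30 → 36 → 38 → 41 → 45 → 50 → 56 → 63 → 66 → 70 → 75 → 81 → 88 → 96 → 100 → 105 → 111 → 118 → 126 → 135 → 140 → 146 → 153 → 161 → 170 → 180

Answer: 180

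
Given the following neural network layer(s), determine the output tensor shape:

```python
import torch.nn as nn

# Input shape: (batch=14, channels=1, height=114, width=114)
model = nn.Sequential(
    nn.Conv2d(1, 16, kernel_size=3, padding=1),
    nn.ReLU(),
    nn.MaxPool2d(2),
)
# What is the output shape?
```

Input: (14, 1, 114, 114) -> after Conv2d: (14, 16, 114, 114) -> after ReLU: (14, 16, 114, 114) -> Output: (14, 16, 57, 57)

Answer: (14, 16, 57, 57)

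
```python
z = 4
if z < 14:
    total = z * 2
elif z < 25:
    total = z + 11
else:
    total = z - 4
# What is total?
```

Trace:
`z = 4` → z = 4
`if z < 14: ...` → z < 14 is True → total = 8
So total = 8

Answer: 8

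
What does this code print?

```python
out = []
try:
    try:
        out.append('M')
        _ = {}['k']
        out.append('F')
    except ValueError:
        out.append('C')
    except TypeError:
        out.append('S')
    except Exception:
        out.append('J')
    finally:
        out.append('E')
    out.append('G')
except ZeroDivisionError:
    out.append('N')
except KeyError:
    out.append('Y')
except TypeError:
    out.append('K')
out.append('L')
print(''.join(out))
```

Execution trace: 'M' (inner try body) → 'J' (inner except Exception) → 'E' (inner finally) → 'G' (try body, no exception) → 'L' (after the try/except). Output: MJEGL

Answer: MJEGL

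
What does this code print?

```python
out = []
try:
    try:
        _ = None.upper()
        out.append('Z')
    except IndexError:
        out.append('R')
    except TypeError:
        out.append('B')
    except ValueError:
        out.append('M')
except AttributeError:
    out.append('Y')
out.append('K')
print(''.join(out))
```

Execution trace: 'Y' (outer except AttributeError) → 'K' (after the try/except). Output: YK

Answer: YK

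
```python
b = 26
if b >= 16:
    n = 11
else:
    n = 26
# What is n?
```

Trace:
`b = 26` → b = 26
`if b >= 16: ...` → b >= 16 is True → n = 11
So n = 11

Answer: 11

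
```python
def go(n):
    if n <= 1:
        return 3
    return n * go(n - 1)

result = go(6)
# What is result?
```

go(6) = 6 * 5 * 4 * 3 * 2 * 3 = 2160

Answer: 2160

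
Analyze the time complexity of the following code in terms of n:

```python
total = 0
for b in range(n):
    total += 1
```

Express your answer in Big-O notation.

Each loop level contributes: n. Multiplying the contributions gives O(n).

Answer: O(n)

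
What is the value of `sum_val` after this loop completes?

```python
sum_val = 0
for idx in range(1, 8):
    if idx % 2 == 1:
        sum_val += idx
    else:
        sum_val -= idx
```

Add odd, subtract even
`sum_val` takes the values: 0 → 1 → -1 → 2 → -2 → 3 → -3 → 4

Answer: 4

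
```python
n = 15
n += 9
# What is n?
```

Trace:
`n = 15` → n = 15
`n += 9` → n = 24
So n = 24

Answer: 24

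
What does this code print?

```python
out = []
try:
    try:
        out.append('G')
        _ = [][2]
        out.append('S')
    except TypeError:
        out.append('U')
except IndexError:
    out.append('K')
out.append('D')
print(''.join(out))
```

Execution trace: 'G' (try body) → 'K' (outer except IndexError) → 'D' (after the try/except). Output: GKD

Answer: GKD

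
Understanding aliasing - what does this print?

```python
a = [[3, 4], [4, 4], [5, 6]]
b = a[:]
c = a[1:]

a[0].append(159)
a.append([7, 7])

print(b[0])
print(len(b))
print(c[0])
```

Key concept: slice with nested mutation.
Step by step:
`a = [[3, 4], [4, 4], [5, 6]]` → a = [[3, 4], [4, 4], [5, 6]]
`b = a[:]` → b = [[3, 4], [4, 4], [5, 6]]
`c = a[1:]` → c = [[4, 4], [5, 6]]
`a[0].append(159)` → a = [[3, 4, 159], [4, 4], [5, 6]]; b = [[3, 4, 159], [4, 4], [5, 6]]
`a.append([7, 7])` → a = [[3, 4, 159], [4, 4], [5, 6], [7, 7]]
`print(b[0])` → prints [3, 4, 159]
`print(len(b))` → prints 3
`print(c[0])` → prints [4, 4]

Answer:
[3, 4, 159]
3
[4, 4]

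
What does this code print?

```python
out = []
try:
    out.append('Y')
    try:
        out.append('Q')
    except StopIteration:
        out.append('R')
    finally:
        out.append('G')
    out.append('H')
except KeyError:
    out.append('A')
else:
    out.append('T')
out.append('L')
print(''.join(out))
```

Execution trace: 'Y' (try body) → 'Q' (inner try body, no exception) → 'G' (inner finally) → 'H' (try body, no exception) → 'T' (else) → 'L' (after the try/except). Output: YQGHTL

Answer: YQGHTL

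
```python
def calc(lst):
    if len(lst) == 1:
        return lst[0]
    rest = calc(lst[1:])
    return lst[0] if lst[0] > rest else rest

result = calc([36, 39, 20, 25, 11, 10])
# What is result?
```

Recursive max over [36, 39, 20, 25, 11, 10] = 39

Answer: 39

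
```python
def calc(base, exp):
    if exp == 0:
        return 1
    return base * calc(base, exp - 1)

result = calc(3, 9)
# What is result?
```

calc(3, 9) = 3 * 3 * 3 * 3 * 3 * 3 * 3 * 3 * 3 = 19683

Answer: 19683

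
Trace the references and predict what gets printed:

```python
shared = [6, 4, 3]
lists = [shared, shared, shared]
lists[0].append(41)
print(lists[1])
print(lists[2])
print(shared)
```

Key concept: list of same reference.
Step by step:
`shared = [6, 4, 3]` → shared = [6, 4, 3]
`lists = [shared, shared, shared]` → lists = [[6, 4, 3], [6, 4, 3], [6, 4, 3]]
`lists[0].append(41)` → shared = [6, 4, 3, 41]; lists = [[6, 4, 3, 41], [6, 4, 3, 41], [6, 4, 3, 41]]
`print(lists[1])` → prints [6, 4, 3, 41]
`print(lists[2])` → prints [6, 4, 3, 41]
`print(shared)` → prints [6, 4, 3, 41]

Answer:
[6, 4, 3, 41]
[6, 4, 3, 41]
[6, 4, 3, 41]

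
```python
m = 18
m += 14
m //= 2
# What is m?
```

Trace:
`m = 18` → m = 18
`m += 14` → m = 32
`m //= 2` → m = 16
So m = 16

Answer: 16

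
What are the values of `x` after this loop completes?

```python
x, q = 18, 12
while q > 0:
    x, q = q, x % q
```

GCD of 18 and 12
`x` takes the values: 18 → 12 → 6

Answer: 6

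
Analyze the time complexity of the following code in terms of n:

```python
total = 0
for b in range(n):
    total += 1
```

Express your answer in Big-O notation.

Each loop level contributes: n. Multiplying the contributions gives O(n).

Answer: O(n)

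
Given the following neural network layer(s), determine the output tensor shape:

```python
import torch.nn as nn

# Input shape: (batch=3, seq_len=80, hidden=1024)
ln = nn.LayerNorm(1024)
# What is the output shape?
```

Input: (3, 80, 1024) -> Output: (3, 80, 1024)

Answer: (3, 80, 1024)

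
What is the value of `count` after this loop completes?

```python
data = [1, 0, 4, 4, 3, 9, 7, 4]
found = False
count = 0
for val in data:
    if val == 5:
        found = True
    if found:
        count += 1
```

Count elements after first 5 in [1, 0, 4, 4, 3, 9, 7, 4]
`count` takes the values: 0

Answer: 0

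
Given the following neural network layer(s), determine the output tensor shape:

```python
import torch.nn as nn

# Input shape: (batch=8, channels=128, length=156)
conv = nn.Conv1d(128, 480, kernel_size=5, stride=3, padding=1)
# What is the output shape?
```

Input: (8, 128, 156) -> Output: (8, 480, 52)

Answer: (8, 480, 52)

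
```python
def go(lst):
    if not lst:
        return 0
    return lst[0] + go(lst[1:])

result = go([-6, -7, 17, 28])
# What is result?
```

(-6) + (-7) + 17 + 28 + 0 = 32

Answer: 32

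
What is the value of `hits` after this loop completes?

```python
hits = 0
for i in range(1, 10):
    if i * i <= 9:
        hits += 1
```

Count numbers where i² ≤ 9
`hits` takes the values: 0 → 1 → 2 → 3

Answer: 3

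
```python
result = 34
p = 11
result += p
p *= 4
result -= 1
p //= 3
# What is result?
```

Trace:
`result = 34` → result = 34
`p = 11` → p = 11
`result += p` → result = 45
`p *= 4` → p = 44
`result -= 1` → result = 44
`p //= 3` → p = 14
So result = 44

Answer: 44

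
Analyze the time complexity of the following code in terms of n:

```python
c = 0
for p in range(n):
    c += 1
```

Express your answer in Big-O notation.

Each loop level contributes: n. Multiplying the contributions gives O(n).

Answer: O(n)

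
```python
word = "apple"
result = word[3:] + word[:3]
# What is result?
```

Trace:
`word = "apple"` → word = 'apple'
`result = word[3:] + word[:3]` → result = 'leapp'
So result = 'leapp'

Answer: 'leapp'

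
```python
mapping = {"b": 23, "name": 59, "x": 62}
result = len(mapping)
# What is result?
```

Trace:
`mapping = {"b": 23, "name": 59, "x": 62}` → mapping = {'b': 23, 'name': 59, 'x': 62}
`result = len(mapping)` → result = 3
So result = 3

Answer: 3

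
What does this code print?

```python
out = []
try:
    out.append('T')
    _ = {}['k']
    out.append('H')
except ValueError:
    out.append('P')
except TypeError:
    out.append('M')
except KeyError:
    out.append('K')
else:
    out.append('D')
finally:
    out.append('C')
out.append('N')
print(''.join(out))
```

Execution trace: 'T' (try body) → 'K' (except KeyError) → 'C' (finally) → 'N' (after the try/except). Output: TKCN

Answer: TKCN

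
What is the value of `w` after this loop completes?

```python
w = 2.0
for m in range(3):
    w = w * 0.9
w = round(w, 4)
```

Exponential decay: 2.0 * 0.9^3
`w` takes the values: 2.0 → 1.8 → 1.62 → 1.458

Answer: 1.458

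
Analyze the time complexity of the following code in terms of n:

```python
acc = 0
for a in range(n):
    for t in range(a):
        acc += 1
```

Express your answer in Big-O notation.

Each loop level contributes: n × n. Multiplying the contributions gives O(n^2).

Answer: O(n^2)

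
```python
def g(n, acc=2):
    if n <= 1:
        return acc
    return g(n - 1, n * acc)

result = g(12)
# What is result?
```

Accumulator trace (n, acc): (12, 2) -> (11, 24) -> (10, 264) -> (9, 2640) -> (8, 23760) -> (7, 190080) -> (6, 1330560) -> (5, 7983360) -> (4, 39916800) -> (3, 159667200) -> (2, 479001600) -> (1, 958003200) -> return 958003200

Answer: 958003200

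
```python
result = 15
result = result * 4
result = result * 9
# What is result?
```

Trace:
`result = 15` → result = 15
`result = result * 4` → result = 60
`result = result * 9` → result = 540
So result = 540

Answer: 540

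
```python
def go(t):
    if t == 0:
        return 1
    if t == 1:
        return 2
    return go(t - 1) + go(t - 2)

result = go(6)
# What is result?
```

Build up from base cases: go(0)=1, go(1)=2, go(2)=3, go(3)=5, go(4)=8, go(5)=13, go(6)=21

Answer: 21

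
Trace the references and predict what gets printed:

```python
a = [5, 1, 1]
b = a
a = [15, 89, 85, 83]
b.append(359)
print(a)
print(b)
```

Key concept: rebinding vs mutation: a is rebound to a new list, b still points at the original.
Step by step:
`a = [5, 1, 1]` → a = [5, 1, 1]
`b = a` → b = [5, 1, 1] (same object as a)
`a = [15, 89, 85, 83]` → a = [15, 89, 85, 83]
`b.append(359)` → b = [5, 1, 1, 359]
`print(a)` → prints [15, 89, 85, 83]
`print(b)` → prints [5, 1, 1, 359]

Answer:
[15, 89, 85, 83]
[5, 1, 1, 359]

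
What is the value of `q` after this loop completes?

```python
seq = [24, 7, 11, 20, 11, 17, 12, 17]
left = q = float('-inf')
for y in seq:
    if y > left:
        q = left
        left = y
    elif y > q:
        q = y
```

Second largest (with repeats) in [24, 7, 11, 20, 11, 17, 12, 17]
`q` takes the values: -inf → 7 → 11 → 20

Answer: 20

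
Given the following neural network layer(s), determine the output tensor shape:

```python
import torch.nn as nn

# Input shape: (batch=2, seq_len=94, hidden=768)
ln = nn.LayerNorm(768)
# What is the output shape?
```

Input: (2, 94, 768) -> Output: (2, 94, 768)

Answer: (2, 94, 768)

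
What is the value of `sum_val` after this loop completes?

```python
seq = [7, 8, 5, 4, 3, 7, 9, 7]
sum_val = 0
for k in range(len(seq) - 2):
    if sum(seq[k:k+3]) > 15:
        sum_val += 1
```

Count windows with sum > 15
`sum_val` takes the values: 0 → 1 → 2 → 3 → 4

Answer: 4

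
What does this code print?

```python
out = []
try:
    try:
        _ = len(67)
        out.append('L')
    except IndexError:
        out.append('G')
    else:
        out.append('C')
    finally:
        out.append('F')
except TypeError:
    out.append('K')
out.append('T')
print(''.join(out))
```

Execution trace: 'F' (finally) → 'K' (outer except TypeError) → 'T' (after the try/except). Output: FKT

Answer: FKT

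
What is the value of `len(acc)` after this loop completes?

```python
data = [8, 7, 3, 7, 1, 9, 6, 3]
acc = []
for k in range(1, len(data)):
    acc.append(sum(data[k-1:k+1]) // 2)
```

Number of 2-element averages
`acc` takes the values: [] → [7] → [7, 5] → [7, 5, 5] → [7, 5, 5, 4] → [7, 5, 5, 4, 5] → [7, 5, 5, 4, 5, 7] → [7, 5, 5, 4, 5, 7, 4]
So `len(acc)` = 7

Answer: 7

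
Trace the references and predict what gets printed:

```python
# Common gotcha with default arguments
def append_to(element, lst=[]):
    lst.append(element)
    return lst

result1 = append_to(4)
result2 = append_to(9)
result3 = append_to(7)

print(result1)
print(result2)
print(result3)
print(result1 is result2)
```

Key concept: mutable default argument gotcha.
Step by step:
`result1 = append_to(4)` → result1 = [4]
`result2 = append_to(9)` → result1 = [4, 9] (same object as result2); result2 = [4, 9] (same object as result1)
`result3 = append_to(7)` → result1 = [4, 9, 7] (same object as result2, result3); result2 = [4, 9, 7] (same object as result1, result3); result3 = [4, 9, 7] (same object as result1, result2)
`print(result1)` → prints [4, 9, 7]
`print(result2)` → prints [4, 9, 7]
`print(result3)` → prints [4, 9, 7]
`print(result1 is result2)` → prints True

Answer:
[4, 9, 7]
[4, 9, 7]
[4, 9, 7]
True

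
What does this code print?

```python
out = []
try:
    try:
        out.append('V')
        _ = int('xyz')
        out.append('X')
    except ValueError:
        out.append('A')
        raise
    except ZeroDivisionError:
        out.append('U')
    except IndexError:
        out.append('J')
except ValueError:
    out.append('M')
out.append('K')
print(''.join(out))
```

Execution trace: 'V' (inner try body) → 'A' (inner except ValueError) → 'M' (outer except ValueError) → 'K' (after the try/except). Output: VAMK

Answer: VAMK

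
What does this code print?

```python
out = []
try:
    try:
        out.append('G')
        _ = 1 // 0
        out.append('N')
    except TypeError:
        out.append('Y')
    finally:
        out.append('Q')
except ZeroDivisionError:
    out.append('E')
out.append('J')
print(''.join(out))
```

Execution trace: 'G' (inner try body) → 'Q' (inner finally) → 'E' (outer except ZeroDivisionError) → 'J' (after the try/except). Output: GQEJ

Answer: GQEJ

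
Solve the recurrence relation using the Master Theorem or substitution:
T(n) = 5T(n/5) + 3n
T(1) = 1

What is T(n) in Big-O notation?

By Master Theorem: a=5, b=5, f(n)=3n. Since log_5(5) = 1 and f(n) = Θ(n^1), Case 2 applies. T(n) = O(n log n).

Answer: O(n log n)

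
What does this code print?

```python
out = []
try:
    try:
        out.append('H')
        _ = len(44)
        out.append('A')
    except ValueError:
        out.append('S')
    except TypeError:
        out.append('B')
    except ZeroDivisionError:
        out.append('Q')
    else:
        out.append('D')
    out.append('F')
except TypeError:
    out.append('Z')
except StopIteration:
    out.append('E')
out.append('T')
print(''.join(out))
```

Execution trace: 'H' (inner try body) → 'B' (inner except TypeError) → 'F' (try body, no exception) → 'T' (after the try/except). Output: HBFT

Answer: HBFT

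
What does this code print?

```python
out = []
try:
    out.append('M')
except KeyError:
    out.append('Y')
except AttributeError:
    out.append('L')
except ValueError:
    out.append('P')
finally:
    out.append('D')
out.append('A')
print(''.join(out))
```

Execution trace: 'M' (try body, no exception) → 'D' (finally) → 'A' (after the try/except). Output: MDA

Answer: MDA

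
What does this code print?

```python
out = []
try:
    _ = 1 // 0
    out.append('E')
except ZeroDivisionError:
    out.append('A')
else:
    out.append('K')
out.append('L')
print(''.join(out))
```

Execution trace: 'A' (except ZeroDivisionError) → 'L' (after the try/except). Output: AL

Answer: AL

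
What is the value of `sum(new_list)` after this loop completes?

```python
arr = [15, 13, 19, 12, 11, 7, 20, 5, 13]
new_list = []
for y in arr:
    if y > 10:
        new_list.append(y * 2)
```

Sum of doubled values > 10
`new_list` takes the values: [] → [30] → [30, 26] → [30, 26, 38] → [30, 26, 38, 24] → [30, 26, 38, 24, 22] → [30, 26, 38, 24, 22, 40] → [30, 26, 38, 24, 22, 40, 26]
So `sum(new_list)` = 206

Answer: 206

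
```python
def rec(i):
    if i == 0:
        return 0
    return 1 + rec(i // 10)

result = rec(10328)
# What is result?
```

Count of digits of 10328: 5

Answer: 5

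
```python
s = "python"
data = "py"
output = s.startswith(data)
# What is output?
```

Trace:
`s = "python"` → s = 'python'
`data = "py"` → data = 'py'
`output = s.startswith(data)` → output = True
So output = True

Answer: True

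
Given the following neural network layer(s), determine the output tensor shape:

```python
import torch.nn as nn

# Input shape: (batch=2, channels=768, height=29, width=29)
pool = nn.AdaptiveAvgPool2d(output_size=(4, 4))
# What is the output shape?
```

Input: (2, 768, 29, 29) -> Output: (2, 768, 4, 4)

Answer: (2, 768, 4, 4)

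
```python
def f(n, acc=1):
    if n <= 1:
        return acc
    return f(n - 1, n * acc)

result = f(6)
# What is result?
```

Accumulator trace (n, acc): (6, 1) -> (5, 6) -> (4, 30) -> (3, 120) -> (2, 360) -> (1, 720) -> return 720

Answer: 720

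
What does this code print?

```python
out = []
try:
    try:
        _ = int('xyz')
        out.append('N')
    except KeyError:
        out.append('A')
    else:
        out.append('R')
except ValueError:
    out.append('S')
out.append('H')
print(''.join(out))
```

Execution trace: 'S' (outer except ValueError) → 'H' (after the try/except). Output: SH

Answer: SH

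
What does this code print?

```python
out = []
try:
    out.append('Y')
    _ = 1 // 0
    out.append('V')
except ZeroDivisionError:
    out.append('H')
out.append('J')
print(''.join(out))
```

Execution trace: 'Y' (try body) → 'H' (except ZeroDivisionError) → 'J' (after the try/except). Output: YHJ

Answer: YHJ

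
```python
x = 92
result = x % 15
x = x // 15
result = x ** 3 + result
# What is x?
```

Trace:
`x = 92` → x = 92
`result = x % 15` → result = 2
`x = x // 15` → x = 6
`result = x ** 3 + result` → result = 218
So x = 6

Answer: 6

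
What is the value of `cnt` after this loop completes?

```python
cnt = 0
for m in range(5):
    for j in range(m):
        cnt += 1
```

Triangle number: 0+1+2+...+4
`cnt` takes the values: 0 → 1 → 2 → 3 → 4 → 5 → 6 → 7 → 8 → 9 → 10

Answer: 10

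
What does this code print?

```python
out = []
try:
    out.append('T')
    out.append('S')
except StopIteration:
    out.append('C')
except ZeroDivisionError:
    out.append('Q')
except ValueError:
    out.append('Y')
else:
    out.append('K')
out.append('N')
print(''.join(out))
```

Execution trace: 'T' (try body) → 'S' (try body, no exception) → 'K' (else) → 'N' (after the try/except). Output: TSKN

Answer: TSKN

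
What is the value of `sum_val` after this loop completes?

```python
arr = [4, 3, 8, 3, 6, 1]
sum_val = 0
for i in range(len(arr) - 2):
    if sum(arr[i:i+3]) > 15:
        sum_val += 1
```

Count windows with sum > 15
`sum_val` takes the values: 0 → 1

Answer: 1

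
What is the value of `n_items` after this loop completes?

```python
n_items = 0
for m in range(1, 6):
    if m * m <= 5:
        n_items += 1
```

Count numbers where m² ≤ 5
`n_items` takes the values: 0 → 1 → 2

Answer: 2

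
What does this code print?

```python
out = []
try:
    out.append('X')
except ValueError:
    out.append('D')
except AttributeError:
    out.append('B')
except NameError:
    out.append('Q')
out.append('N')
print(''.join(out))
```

Execution trace: 'X' (try body, no exception) → 'N' (after the try/except). Output: XN

Answer: XN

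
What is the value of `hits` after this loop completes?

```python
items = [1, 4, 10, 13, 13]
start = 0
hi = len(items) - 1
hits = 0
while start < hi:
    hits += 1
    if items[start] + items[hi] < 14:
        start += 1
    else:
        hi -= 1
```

Steps to find pair summing to 14
`hits` takes the values: 0 → 1 → 2 → 3 → 4

Answer: 4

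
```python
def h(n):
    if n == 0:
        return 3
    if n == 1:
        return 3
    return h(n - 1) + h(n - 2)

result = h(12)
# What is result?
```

Build up from base cases: h(0)=3, h(1)=3, h(2)=6, h(3)=9, h(4)=15, h(5)=24, h(6)=39, ..., h(12)=699

Answer: 699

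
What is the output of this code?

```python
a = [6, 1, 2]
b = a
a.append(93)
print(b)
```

Key concept: basic list aliasing.
Step by step:
`a = [6, 1, 2]` → a = [6, 1, 2]
`b = a` → b = [6, 1, 2] (same object as a)
`a.append(93)` → a = [6, 1, 2, 93] (same object as b); b = [6, 1, 2, 93] (same object as a)
`print(b)` → prints [6, 1, 2, 93]

Answer: [6, 1, 2, 93]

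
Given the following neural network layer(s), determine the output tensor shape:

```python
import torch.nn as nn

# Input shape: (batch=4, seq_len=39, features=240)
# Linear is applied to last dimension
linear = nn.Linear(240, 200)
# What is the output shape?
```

Input: (4, 39, 240) -> Output: (4, 39, 200)

Answer: (4, 39, 200)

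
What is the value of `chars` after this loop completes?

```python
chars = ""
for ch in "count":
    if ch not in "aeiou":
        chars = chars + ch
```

Remove vowels from 'count'
`chars` takes the values: "" → "c" → "cn" → "cnt"

Answer: "cnt"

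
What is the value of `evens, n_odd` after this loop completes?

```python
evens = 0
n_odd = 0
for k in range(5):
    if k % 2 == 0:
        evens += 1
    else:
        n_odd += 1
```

Count evens and odds in range(5)
`evens, n_odd` takes the values: (0, 0) → (1, 0) → (1, 1) → (2, 1) → (2, 2) → (3, 2)

Answer: 3, 2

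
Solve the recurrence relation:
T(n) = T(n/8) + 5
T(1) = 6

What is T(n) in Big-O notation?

Each step divides n by 8 and adds 5. After log_8(n) steps we reach T(1)=6. So T(n) = 5·log_8(n) + 6 = O(log n).

Answer: O(log n)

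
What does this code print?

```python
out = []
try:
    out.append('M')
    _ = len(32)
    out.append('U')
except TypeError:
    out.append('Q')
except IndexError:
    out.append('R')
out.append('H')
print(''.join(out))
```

Execution trace: 'M' (try body) → 'Q' (except TypeError) → 'H' (after the try/except). Output: MQH

Answer: MQH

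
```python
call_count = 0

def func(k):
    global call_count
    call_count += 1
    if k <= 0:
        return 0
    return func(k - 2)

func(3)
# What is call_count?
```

Linear recursion stepping by 2: 3 calls from k=3 down to ≤0.

Answer: 3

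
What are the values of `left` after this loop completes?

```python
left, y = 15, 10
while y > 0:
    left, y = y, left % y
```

GCD of 15 and 10
`left` takes the values: 15 → 10 → 5

Answer: 5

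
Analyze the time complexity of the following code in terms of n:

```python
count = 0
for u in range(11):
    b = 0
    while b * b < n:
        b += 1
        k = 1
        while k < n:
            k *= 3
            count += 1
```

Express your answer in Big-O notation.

Each loop level contributes: 1 × √n × log n. Multiplying the contributions gives O(√n log n).

Answer: O(√n log n)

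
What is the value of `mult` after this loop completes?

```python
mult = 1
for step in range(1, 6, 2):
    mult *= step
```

Product of 1, 3, 5, ... up to 5
`mult` takes the values: 1 → 3 → 15

Answer: 15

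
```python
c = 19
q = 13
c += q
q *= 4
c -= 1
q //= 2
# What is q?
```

Trace:
`c = 19` → c = 19
`q = 13` → q = 13
`c += q` → c = 32
`q *= 4` → q = 52
`c -= 1` → c = 31
`q //= 2` → q = 26
So q = 26

Answer: 26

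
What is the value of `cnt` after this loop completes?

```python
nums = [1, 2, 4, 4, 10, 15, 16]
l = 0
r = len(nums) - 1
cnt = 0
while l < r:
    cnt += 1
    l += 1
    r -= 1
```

Iterations until pointers meet (list length 7)
`cnt` takes the values: 0 → 1 → 2 → 3

Answer: 3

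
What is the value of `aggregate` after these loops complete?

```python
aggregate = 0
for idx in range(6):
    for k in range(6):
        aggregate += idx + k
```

Sum of all idx+k for idx,k in 6x6
`aggregate` takes the values: 0 → 1 → 3 → 6 → 10 → 15 → 16 → 18 → 21 → 25 → 30 → 36 → 38 → 41 → 45 → 50 → 56 → 63 → 66 → 70 → 75 → 81 → 88 → 96 → 100 → 105 → 111 → 118 → 126 → 135 → 140 → 146 → 153 → 161 → 170 → 180

Answer: 180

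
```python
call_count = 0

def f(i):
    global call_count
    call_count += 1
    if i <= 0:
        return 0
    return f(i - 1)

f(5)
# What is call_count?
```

Linear recursion stepping by 1: 6 calls from i=5 down to ≤0.

Answer: 6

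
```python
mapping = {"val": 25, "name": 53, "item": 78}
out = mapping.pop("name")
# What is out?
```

Trace:
`mapping = {"val": 25, "name": 53, "item": 78}` → mapping = {'val': 25, 'name': 53, 'item': 78}
`out = mapping.pop("name")` → mapping = {'val': 25, 'item': 78}; out = 53
So out = 53

Answer: 53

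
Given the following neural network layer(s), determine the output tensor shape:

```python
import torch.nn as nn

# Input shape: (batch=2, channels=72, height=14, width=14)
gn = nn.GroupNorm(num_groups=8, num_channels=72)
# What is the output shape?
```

Input: (2, 72, 14, 14) -> Output: (2, 72, 14, 14)

Answer: (2, 72, 14, 14)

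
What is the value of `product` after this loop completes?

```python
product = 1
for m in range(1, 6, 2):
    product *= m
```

Product of 1, 3, 5, ... up to 5
`product` takes the values: 1 → 3 → 15

Answer: 15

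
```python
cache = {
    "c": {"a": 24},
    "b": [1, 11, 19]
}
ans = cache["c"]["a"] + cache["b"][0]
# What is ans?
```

Trace:
`cache = { ...` → cache = {'c': {'a': 24}, 'b': [1, 11, 19]}
`ans = cache["c"]["a"] + cache["b"][0]` → ans = 25
So ans = 25

Answer: 25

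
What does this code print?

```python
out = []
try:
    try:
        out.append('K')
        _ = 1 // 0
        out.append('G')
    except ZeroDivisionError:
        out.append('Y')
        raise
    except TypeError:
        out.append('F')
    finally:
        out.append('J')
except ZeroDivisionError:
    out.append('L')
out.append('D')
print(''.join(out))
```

Execution trace: 'K' (inner try body) → 'Y' (inner except ZeroDivisionError) → 'J' (inner finally) → 'L' (outer except ZeroDivisionError) → 'D' (after the try/except). Output: KYJLD

Answer: KYJLD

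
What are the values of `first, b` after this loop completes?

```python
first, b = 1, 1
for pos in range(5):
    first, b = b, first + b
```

Fibonacci: after 5 iterations
`first, b` takes the values: (1, 1) → (1, 2) → (2, 3) → (3, 5) → (5, 8) → (8, 13)

Answer: 8, 13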